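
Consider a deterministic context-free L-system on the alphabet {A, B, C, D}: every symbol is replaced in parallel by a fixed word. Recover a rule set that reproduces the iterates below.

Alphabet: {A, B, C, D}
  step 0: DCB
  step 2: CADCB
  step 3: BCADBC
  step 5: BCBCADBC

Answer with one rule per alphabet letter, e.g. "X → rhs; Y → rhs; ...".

  step 2 ⇒ step 3: CADCB ⇒ B·C·AD·B·C
    A ↦ C
    B ↦ C
    C ↦ B
    D ↦ AD

A->C, B->C, C->B, D->AD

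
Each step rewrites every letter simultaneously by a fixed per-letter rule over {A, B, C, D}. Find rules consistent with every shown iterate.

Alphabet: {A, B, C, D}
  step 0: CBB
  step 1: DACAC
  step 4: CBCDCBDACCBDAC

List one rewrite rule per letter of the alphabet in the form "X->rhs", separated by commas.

A->C, B->AC, C->D, D->CB

  step 0 ⇒ step 1: CBB ⇒ D·AC·AC
    B ↦ AC
    C ↦ D
    A ↦ C  (constrained at step 1)
    D ↦ CB  (constrained at step 1)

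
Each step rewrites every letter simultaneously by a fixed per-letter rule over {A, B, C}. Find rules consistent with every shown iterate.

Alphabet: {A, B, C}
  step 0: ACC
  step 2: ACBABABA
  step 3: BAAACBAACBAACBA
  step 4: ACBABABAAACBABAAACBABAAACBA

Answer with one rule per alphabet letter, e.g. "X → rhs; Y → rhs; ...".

A->BA, B->AC, C->A

  step 3 ⇒ step 4: BAAACBAACBAACBA ⇒ AC·BA·BA·BA·A·AC·BA·BA·A·AC·BA·BA·A·AC·BA
    A ↦ BA
    B ↦ AC
    C ↦ A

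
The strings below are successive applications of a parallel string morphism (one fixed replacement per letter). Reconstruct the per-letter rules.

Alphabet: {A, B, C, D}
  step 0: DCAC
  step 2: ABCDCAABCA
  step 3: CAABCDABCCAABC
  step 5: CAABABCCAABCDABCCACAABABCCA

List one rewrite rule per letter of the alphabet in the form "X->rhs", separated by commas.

A->C, B->A, C->AB, D->CD

  step 2 ⇒ step 3: ABCDCAABCA ⇒ C·A·AB·CD·AB·C·C·A·AB·C
    A ↦ C
    B ↦ A
    C ↦ AB
    D ↦ CD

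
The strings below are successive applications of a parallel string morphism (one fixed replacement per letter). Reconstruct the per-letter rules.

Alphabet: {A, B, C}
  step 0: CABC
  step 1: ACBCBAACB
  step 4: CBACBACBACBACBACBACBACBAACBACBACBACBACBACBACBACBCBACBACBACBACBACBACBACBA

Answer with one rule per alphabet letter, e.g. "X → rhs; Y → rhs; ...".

A->CB, B->A, C->ACB

  step 0 ⇒ step 1: CABC ⇒ ACB·CB·A·ACB
    A ↦ CB
    B ↦ A
    C ↦ ACB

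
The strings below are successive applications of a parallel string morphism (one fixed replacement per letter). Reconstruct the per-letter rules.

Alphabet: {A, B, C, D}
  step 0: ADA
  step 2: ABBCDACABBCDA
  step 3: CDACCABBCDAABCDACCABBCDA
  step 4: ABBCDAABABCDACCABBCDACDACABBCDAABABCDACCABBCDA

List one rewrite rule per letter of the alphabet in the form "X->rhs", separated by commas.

  step 3 ⇒ step 4: CDACCABBCDAABCDACCABBCDA ⇒ AB·B·CDA·AB·AB·CDA·C·C·AB·B·CDA·CDA·C·AB·B·CDA·AB·AB·CDA·C·C·AB·B·CDA
    A ↦ CDA
    B ↦ C
    C ↦ AB
    D ↦ B

A->CDA, B->C, C->AB, D->B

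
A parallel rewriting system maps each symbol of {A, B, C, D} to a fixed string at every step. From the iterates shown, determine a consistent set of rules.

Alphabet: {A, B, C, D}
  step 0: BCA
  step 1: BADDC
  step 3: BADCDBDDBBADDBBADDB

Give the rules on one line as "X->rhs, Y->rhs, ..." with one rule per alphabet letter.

A->C, B->BAD, C->D, D->DB

  step 0 ⇒ step 1: BCA ⇒ BAD·D·C
    A ↦ C
    B ↦ BAD
    C ↦ D
    D ↦ DB  (constrained at step 1)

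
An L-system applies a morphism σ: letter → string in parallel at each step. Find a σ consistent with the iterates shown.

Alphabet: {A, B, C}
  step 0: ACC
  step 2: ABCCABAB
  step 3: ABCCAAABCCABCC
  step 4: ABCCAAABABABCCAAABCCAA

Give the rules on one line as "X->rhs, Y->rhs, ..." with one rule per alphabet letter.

A->AB, B->CC, C->A

  step 3 ⇒ step 4: ABCCAAABCCABCC ⇒ AB·CC·A·A·AB·AB·AB·CC·A·A·AB·CC·A·A
    A ↦ AB
    B ↦ CC
    C ↦ A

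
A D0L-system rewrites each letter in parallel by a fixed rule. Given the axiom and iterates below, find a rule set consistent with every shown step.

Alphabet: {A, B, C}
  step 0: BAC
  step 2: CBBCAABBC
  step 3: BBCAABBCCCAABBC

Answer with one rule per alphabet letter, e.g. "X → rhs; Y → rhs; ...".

A->C, B->A, C->BBC

  step 2 ⇒ step 3: CBBCAABBC ⇒ BBC·A·A·BBC·C·C·A·A·BBC
    A ↦ C
    B ↦ A
    C ↦ BBC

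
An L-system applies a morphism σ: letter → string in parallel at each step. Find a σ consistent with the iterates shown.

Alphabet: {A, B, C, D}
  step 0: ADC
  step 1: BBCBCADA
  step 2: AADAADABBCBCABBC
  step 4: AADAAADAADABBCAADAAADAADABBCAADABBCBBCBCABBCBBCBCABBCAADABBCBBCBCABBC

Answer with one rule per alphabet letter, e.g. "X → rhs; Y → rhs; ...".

A->BBC, B->A, C->DA, D->BCA

  step 1 ⇒ step 2: BBCBCADA ⇒ A·A·DA·A·DA·BBC·BCA·BBC
    A ↦ BBC
    B ↦ A
    C ↦ DA
    D ↦ BCA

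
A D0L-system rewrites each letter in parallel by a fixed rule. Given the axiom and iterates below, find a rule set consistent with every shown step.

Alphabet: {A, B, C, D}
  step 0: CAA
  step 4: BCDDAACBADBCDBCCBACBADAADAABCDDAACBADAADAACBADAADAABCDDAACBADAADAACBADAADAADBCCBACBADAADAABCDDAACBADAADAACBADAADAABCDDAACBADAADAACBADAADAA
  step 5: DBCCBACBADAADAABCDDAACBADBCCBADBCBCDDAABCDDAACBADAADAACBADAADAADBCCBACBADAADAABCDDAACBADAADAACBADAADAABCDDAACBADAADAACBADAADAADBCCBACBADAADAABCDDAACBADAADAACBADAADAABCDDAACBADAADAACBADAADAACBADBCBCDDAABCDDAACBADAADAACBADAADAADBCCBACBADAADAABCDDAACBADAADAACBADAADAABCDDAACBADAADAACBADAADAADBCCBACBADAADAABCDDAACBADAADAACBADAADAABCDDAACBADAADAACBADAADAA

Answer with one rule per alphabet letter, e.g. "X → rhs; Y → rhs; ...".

A->DAA, B->D, C->BC, D->CBA

  step 4 ⇒ step 5: BCDDAACBADBCDBCCBACBADAADAABCDDAACBADAADAACBADAADAABCDDAACBADAADAACBADAADAADBCCBACBADAADAABCDDAACBADAADAACBADAADAABCDDAACBADAADAACBADAADAA ⇒ D·BC·CBA·CBA·DAA·DAA·BC·D·DAA·CBA·D·BC·CBA·D·BC·BC·D·DAA·BC·D·DAA·CBA·DAA·DAA·CBA·DAA·DAA·D·BC·CBA·CBA·DAA·DAA·BC·D·DAA·CBA·DAA·DAA·CBA·DAA·DAA·BC·D·DAA·CBA·DAA·DAA·CBA·DAA·DAA·D·BC·CBA·CBA·DAA·DAA·BC·D·DAA·CBA·DAA·DAA·CBA·DAA·DAA·BC·D·DAA·CBA·DAA·DAA·CBA·DAA·DAA·CBA·D·BC·BC·D·DAA·BC·D·DAA·CBA·DAA·DAA·CBA·DAA·DAA·D·BC·CBA·CBA·DAA·DAA·BC·D·DAA·CBA·DAA·DAA·CBA·DAA·DAA·BC·D·DAA·CBA·DAA·DAA·CBA·DAA·DAA·D·BC·CBA·CBA·DAA·DAA·BC·D·DAA·CBA·DAA·DAA·CBA·DAA·DAA·BC·D·DAA·CBA·DAA·DAA·CBA·DAA·DAA
    A ↦ DAA
    B ↦ D
    C ↦ BC
    D ↦ CBA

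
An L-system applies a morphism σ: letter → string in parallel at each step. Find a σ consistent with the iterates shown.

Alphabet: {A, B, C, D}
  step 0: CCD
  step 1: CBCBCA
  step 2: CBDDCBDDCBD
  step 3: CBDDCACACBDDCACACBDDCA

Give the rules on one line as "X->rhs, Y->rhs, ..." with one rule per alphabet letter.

A->D, B->DD, C->CB, D->CA

  step 2 ⇒ step 3: CBDDCBDDCBD ⇒ CB·DD·CA·CA·CB·DD·CA·CA·CB·DD·CA
    B ↦ DD
    C ↦ CB
    D ↦ CA
  step 1 ⇒ step 2: CBCBCA ⇒ CB·DD·CB·DD·CB·D
    A ↦ D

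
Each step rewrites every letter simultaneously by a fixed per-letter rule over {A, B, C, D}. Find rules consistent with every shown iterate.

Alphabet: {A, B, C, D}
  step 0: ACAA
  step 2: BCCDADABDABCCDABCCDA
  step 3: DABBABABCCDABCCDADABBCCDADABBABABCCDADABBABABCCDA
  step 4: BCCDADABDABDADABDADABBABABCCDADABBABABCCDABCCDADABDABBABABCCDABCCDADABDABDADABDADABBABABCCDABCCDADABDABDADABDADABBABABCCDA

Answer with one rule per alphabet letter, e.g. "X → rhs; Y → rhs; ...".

  step 3 ⇒ step 4: DABBABABCCDABCCDADABBCCDADABBABABCCDADABBABABCCDA ⇒ BCC·DA·DAB·DAB·DA·DAB·DA·DAB·BA·BA·BCC·DA·DAB·BA·BA·BCC·DA·BCC·DA·DAB·DAB·BA·BA·BCC·DA·BCC·DA·DAB·DAB·DA·DAB·DA·DAB·BA·BA·BCC·DA·BCC·DA·DAB·DAB·DA·DAB·DA·DAB·BA·BA·BCC·DA
    A ↦ DA
    B ↦ DAB
    C ↦ BA
    D ↦ BCC

A->DA, B->DAB, C->BA, D->BCC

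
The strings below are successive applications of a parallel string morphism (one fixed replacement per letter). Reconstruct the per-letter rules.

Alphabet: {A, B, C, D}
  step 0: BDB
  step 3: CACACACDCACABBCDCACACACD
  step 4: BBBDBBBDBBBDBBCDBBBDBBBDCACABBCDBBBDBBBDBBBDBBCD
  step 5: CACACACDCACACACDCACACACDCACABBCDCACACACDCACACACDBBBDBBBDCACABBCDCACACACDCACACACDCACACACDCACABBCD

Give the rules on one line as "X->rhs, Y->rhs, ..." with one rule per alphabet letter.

  step 4 ⇒ step 5: BBBDBBBDBBBDBBCDBBBDBBBDCACABBCDBBBDBBBDBBBDBBCD ⇒ CA·CA·CA·CD·CA·CA·CA·CD·CA·CA·CA·CD·CA·CA·BB·CD·CA·CA·CA·CD·CA·CA·CA·CD·BB·BD·BB·BD·CA·CA·BB·CD·CA·CA·CA·CD·CA·CA·CA·CD·CA·CA·CA·CD·CA·CA·BB·CD
    A ↦ BD
    B ↦ CA
    C ↦ BB
    D ↦ CD

A->BD, B->CA, C->BB, D->CD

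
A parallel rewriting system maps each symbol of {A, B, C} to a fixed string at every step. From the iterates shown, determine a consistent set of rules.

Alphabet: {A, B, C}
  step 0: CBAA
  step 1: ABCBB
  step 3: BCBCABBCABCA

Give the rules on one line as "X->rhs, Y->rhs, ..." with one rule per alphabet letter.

A->B, B->BC, C->A

  step 0 ⇒ step 1: CBAA ⇒ A·BC·B·B
    A ↦ B
    B ↦ BC
    C ↦ A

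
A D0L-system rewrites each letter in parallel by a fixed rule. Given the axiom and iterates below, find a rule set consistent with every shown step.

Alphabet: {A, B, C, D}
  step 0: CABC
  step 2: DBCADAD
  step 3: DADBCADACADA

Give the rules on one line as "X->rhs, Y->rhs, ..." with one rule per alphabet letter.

A->CA, B->D, C->B, D->DA

  step 2 ⇒ step 3: DBCADAD ⇒ DA·D·B·CA·DA·CA·DA
    A ↦ CA
    B ↦ D
    C ↦ B
    D ↦ DA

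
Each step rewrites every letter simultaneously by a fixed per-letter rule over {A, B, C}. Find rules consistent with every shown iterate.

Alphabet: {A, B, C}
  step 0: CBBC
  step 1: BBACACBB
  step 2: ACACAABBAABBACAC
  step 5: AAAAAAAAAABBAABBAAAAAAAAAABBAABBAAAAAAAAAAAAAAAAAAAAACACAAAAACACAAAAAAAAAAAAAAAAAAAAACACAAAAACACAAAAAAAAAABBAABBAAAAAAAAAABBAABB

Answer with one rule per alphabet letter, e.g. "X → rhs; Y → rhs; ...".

  step 1 ⇒ step 2: BBACACBB ⇒ AC·AC·AA·BB·AA·BB·AC·AC
    A ↦ AA
    B ↦ AC
    C ↦ BB

A->AA, B->AC, C->BB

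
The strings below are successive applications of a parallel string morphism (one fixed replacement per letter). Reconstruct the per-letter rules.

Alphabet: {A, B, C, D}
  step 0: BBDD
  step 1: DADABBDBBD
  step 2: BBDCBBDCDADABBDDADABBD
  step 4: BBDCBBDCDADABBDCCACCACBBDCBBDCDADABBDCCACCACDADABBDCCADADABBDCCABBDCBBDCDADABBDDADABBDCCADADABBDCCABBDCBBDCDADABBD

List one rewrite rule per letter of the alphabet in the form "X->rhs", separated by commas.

A->C, B->DA, C->CCA, D->BBD

  step 1 ⇒ step 2: DADABBDBBD ⇒ BBD·C·BBD·C·DA·DA·BBD·DA·DA·BBD
    A ↦ C
    B ↦ DA
    D ↦ BBD
    C ↦ CCA  (constrained at step 2)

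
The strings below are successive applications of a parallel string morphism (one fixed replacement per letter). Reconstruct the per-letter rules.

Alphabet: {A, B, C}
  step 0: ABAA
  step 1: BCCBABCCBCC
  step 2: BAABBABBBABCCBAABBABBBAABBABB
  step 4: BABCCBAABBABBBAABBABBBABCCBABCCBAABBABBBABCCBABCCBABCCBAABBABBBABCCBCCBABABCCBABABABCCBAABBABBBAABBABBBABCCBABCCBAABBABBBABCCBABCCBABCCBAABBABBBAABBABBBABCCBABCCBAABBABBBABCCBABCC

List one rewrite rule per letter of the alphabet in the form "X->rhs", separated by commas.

A->BCC, B->BA, C->ABB

  step 1 ⇒ step 2: BCCBABCCBCC ⇒ BA·ABB·ABB·BA·BCC·BA·ABB·ABB·BA·ABB·ABB
    A ↦ BCC
    B ↦ BA
    C ↦ ABB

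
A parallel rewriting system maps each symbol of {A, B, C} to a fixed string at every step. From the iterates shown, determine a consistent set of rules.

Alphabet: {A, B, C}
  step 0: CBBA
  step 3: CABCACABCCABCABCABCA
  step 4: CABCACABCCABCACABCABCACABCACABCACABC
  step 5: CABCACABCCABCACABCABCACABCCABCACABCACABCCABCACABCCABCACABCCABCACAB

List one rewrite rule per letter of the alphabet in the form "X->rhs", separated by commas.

A->C, B->A, C->CAB

  step 4 ⇒ step 5: CABCACABCCABCACABCABCACABCACABCACABC ⇒ CAB·C·A·CAB·C·CAB·C·A·CAB·CAB·C·A·CAB·C·CAB·C·A·CAB·C·A·CAB·C·CAB·C·A·CAB·C·CAB·C·A·CAB·C·CAB·C·A·CAB
    A ↦ C
    B ↦ A
    C ↦ CAB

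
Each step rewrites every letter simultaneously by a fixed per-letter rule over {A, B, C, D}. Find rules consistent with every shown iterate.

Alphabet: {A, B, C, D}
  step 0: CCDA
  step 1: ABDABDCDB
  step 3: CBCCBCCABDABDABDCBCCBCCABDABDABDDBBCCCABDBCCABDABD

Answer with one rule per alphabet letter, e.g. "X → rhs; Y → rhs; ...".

  step 0 ⇒ step 1: CCDA ⇒ ABD·ABD·C·DB
    A ↦ DB
    C ↦ ABD
    D ↦ C
    B ↦ BCC  (constrained at step 1)

A->DB, B->BCC, C->ABD, D->C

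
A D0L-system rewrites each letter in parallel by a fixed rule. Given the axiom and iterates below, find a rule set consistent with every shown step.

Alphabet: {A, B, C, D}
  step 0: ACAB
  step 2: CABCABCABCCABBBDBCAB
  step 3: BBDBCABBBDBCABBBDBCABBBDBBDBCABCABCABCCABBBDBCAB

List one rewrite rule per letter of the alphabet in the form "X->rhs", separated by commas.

A->B, B->CAB, C->BBD, D->C

  step 2 ⇒ step 3: CABCABCABCCABBBDBCAB ⇒ BBD·B·CAB·BBD·B·CAB·BBD·B·CAB·BBD·BBD·B·CAB·CAB·CAB·C·CAB·BBD·B·CAB
    A ↦ B
    B ↦ CAB
    C ↦ BBD
    D ↦ C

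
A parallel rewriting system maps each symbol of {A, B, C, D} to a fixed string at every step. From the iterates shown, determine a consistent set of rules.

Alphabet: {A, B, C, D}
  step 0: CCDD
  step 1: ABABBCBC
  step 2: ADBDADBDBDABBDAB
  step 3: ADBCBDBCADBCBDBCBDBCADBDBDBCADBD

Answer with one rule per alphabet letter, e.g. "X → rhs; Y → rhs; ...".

A->AD, B->BD, C->AB, D->BC

  step 2 ⇒ step 3: ADBDADBDBDABBDAB ⇒ AD·BC·BD·BC·AD·BC·BD·BC·BD·BC·AD·BD·BD·BC·AD·BD
    A ↦ AD
    B ↦ BD
    D ↦ BC
  step 0 ⇒ step 1: CCDD ⇒ AB·AB·BC·BC
    C ↦ AB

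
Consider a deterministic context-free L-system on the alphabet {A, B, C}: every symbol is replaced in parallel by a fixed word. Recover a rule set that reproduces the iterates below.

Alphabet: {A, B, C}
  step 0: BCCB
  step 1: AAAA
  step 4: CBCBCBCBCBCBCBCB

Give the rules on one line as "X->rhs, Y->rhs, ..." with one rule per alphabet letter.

A->CB, B->A, C->A

  step 0 ⇒ step 1: BCCB ⇒ A·A·A·A
    B ↦ A
    C ↦ A
    A ↦ CB  (constrained at step 1)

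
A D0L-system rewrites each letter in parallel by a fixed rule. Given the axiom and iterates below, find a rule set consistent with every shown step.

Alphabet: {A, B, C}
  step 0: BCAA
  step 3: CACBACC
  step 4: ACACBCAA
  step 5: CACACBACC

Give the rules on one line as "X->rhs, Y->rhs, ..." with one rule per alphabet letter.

  step 4 ⇒ step 5: ACACBCAA ⇒ C·A·C·A·CB·A·C·C
    A ↦ C
    B ↦ CB
    C ↦ A

A->C, B->CB, C->A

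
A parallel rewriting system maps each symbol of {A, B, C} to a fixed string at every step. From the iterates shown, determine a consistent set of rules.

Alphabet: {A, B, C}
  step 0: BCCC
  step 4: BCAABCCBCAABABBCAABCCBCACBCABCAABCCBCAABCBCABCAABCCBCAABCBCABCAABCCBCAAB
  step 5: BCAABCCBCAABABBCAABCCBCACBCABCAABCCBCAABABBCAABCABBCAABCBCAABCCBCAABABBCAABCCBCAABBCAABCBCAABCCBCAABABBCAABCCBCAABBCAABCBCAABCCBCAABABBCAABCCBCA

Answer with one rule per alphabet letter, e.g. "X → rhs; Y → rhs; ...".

  step 4 ⇒ step 5: BCAABCCBCAABABBCAABCCBCACBCABCAABCCBCAABCBCABCAABCCBCAABCBCABCAABCCBCAAB ⇒ BCA·AB·C·C·BCA·AB·AB·BCA·AB·C·C·BCA·C·BCA·BCA·AB·C·C·BCA·AB·AB·BCA·AB·C·AB·BCA·AB·C·BCA·AB·C·C·BCA·AB·AB·BCA·AB·C·C·BCA·AB·BCA·AB·C·BCA·AB·C·C·BCA·AB·AB·BCA·AB·C·C·BCA·AB·BCA·AB·C·BCA·AB·C·C·BCA·AB·AB·BCA·AB·C·C·BCA
    A ↦ C
    B ↦ BCA
    C ↦ AB

A->C, B->BCA, C->AB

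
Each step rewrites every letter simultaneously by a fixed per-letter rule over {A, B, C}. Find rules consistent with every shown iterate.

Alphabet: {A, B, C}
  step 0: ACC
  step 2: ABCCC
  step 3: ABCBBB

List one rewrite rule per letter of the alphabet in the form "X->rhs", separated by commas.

A->AB, B->C, C->B

  step 2 ⇒ step 3: ABCCC ⇒ AB·C·B·B·B
    A ↦ AB
    B ↦ C
    C ↦ B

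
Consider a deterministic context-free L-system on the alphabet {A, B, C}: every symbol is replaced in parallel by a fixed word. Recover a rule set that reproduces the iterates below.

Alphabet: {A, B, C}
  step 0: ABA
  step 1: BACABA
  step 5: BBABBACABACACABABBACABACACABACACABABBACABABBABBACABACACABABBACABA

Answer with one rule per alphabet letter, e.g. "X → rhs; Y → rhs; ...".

  step 0 ⇒ step 1: ABA ⇒ BA·CA·BA
    A ↦ BA
    B ↦ CA
    C ↦ B  (constrained at step 1)

A->BA, B->CA, C->B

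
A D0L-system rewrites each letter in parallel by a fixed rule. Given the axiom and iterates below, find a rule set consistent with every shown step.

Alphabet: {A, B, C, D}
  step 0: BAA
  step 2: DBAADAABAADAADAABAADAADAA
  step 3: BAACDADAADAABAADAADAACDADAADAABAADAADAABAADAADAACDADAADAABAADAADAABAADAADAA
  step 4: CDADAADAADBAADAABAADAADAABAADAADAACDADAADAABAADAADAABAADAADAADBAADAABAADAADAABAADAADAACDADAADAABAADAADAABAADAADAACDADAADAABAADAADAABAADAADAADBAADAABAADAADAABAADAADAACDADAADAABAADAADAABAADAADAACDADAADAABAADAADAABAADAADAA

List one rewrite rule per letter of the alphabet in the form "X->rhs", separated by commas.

  step 3 ⇒ step 4: BAACDADAADAABAADAADAACDADAADAABAADAADAABAADAADAACDADAADAABAADAADAABAADAADAA ⇒ CDA·DAA·DAA·D·BAA·DAA·BAA·DAA·DAA·BAA·DAA·DAA·CDA·DAA·DAA·BAA·DAA·DAA·BAA·DAA·DAA·D·BAA·DAA·BAA·DAA·DAA·BAA·DAA·DAA·CDA·DAA·DAA·BAA·DAA·DAA·BAA·DAA·DAA·CDA·DAA·DAA·BAA·DAA·DAA·BAA·DAA·DAA·D·BAA·DAA·BAA·DAA·DAA·BAA·DAA·DAA·CDA·DAA·DAA·BAA·DAA·DAA·BAA·DAA·DAA·CDA·DAA·DAA·BAA·DAA·DAA·BAA·DAA·DAA
    A ↦ DAA
    B ↦ CDA
    C ↦ D
    D ↦ BAA

A->DAA, B->CDA, C->D, D->BAA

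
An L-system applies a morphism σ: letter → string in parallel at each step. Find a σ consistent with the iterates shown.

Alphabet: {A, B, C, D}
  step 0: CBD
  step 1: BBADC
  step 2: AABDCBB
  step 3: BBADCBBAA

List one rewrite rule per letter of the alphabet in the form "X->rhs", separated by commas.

A->B, B->A, C->BB, D->DC

  step 2 ⇒ step 3: AABDCBB ⇒ B·B·A·DC·BB·A·A
    A ↦ B
    B ↦ A
    C ↦ BB
    D ↦ DC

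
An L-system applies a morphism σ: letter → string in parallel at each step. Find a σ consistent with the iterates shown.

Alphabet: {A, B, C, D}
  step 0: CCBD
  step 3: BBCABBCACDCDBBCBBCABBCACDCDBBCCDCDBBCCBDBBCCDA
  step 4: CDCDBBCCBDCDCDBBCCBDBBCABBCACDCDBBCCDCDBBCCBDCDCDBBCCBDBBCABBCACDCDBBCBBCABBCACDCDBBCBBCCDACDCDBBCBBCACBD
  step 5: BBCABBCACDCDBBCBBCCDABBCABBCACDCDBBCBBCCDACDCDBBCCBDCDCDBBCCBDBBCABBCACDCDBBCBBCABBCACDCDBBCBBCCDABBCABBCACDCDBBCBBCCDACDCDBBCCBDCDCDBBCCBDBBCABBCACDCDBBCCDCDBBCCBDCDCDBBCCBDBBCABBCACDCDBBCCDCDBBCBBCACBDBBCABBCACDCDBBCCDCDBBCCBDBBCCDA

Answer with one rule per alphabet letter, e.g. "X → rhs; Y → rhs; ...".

A->CBD, B->CD, C->BBC, D->A

  step 4 ⇒ step 5: CDCDBBCCBDCDCDBBCCBDBBCABBCACDCDBBCCDCDBBCCBDCDCDBBCCBDBBCABBCACDCDBBCBBCABBCACDCDBBCBBCCDACDCDBBCBBCACBD ⇒ BBC·A·BBC·A·CD·CD·BBC·BBC·CD·A·BBC·A·BBC·A·CD·CD·BBC·BBC·CD·A·CD·CD·BBC·CBD·CD·CD·BBC·CBD·BBC·A·BBC·A·CD·CD·BBC·BBC·A·BBC·A·CD·CD·BBC·BBC·CD·A·BBC·A·BBC·A·CD·CD·BBC·BBC·CD·A·CD·CD·BBC·CBD·CD·CD·BBC·CBD·BBC·A·BBC·A·CD·CD·BBC·CD·CD·BBC·CBD·CD·CD·BBC·CBD·BBC·A·BBC·A·CD·CD·BBC·CD·CD·BBC·BBC·A·CBD·BBC·A·BBC·A·CD·CD·BBC·CD·CD·BBC·CBD·BBC·CD·A
    A ↦ CBD
    B ↦ CD
    C ↦ BBC
    D ↦ A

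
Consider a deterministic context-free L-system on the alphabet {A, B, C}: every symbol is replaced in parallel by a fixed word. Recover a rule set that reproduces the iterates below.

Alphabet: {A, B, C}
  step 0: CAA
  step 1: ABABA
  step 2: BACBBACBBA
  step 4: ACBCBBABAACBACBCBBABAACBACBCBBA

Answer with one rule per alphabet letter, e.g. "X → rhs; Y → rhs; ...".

A->BA, B->CB, C->A

  step 1 ⇒ step 2: ABABA ⇒ BA·CB·BA·CB·BA
    A ↦ BA
    B ↦ CB
  step 0 ⇒ step 1: CAA ⇒ A·BA·BA
    C ↦ A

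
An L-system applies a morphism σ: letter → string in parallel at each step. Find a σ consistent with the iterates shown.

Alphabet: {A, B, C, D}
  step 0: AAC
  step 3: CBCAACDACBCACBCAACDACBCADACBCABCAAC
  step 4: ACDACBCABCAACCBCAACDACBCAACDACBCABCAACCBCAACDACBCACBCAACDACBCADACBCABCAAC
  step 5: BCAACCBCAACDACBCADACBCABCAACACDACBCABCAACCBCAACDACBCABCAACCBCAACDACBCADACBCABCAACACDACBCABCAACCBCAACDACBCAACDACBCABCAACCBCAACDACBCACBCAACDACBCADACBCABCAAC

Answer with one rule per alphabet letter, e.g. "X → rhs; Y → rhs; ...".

  step 4 ⇒ step 5: ACDACBCABCAACCBCAACDACBCAACDACBCABCAACCBCAACDACBCACBCAACDACBCADACBCABCAAC ⇒ BCA·AC·C·BCA·AC·D·AC·BCA·D·AC·BCA·BCA·AC·AC·D·AC·BCA·BCA·AC·C·BCA·AC·D·AC·BCA·BCA·AC·C·BCA·AC·D·AC·BCA·D·AC·BCA·BCA·AC·AC·D·AC·BCA·BCA·AC·C·BCA·AC·D·AC·BCA·AC·D·AC·BCA·BCA·AC·C·BCA·AC·D·AC·BCA·C·BCA·AC·D·AC·BCA·D·AC·BCA·BCA·AC
    A ↦ BCA
    B ↦ D
    C ↦ AC
    D ↦ C

A->BCA, B->D, C->AC, D->C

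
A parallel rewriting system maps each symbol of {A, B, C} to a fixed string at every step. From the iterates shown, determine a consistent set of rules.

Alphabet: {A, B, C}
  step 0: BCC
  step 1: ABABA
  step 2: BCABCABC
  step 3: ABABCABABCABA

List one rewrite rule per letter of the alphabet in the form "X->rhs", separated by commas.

A->BC, B->A, C->BA

  step 2 ⇒ step 3: BCABCABC ⇒ A·BA·BC·A·BA·BC·A·BA
    A ↦ BC
    B ↦ A
    C ↦ BA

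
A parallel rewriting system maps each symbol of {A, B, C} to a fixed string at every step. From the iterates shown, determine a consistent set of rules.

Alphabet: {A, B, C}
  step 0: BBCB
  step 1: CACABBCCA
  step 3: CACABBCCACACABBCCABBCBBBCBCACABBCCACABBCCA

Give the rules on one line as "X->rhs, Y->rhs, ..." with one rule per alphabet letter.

  step 0 ⇒ step 1: BBCB ⇒ CA·CA·BBC·CA
    B ↦ CA
    C ↦ BBC
    A ↦ B  (constrained at step 1)

A->B, B->CA, C->BBC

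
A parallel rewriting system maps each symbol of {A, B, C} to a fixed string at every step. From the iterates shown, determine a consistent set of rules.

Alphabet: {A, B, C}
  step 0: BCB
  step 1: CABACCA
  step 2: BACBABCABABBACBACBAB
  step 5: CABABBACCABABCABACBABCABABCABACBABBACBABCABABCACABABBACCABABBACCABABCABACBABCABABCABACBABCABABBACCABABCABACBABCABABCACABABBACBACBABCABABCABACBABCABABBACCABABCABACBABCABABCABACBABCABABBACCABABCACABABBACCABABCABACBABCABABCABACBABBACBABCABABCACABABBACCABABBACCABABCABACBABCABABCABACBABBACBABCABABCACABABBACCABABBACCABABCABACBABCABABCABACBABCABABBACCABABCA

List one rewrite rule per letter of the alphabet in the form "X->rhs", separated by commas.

A->BAB, B->CA, C->BAC

  step 1 ⇒ step 2: CABACCA ⇒ BAC·BAB·CA·BAB·BAC·BAC·BAB
    A ↦ BAB
    B ↦ CA
    C ↦ BAC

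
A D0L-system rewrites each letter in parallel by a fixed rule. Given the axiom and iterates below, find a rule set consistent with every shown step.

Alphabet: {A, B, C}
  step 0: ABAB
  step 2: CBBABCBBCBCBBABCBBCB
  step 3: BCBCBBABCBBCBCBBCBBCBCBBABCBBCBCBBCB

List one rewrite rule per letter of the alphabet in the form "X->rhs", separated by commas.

A->BAB, B->CB, C->B

  step 2 ⇒ step 3: CBBABCBBCBCBBABCBBCB ⇒ B·CB·CB·BAB·CB·B·CB·CB·B·CB·B·CB·CB·BAB·CB·B·CB·CB·B·CB
    A ↦ BAB
    B ↦ CB
    C ↦ B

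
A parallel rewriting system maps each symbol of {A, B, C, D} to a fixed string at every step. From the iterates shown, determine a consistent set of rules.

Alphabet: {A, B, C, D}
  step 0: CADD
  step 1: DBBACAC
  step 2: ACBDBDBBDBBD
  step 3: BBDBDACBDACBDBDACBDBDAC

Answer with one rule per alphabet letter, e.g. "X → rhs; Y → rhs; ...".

A->BB, B->BD, C->D, D->AC

  step 2 ⇒ step 3: ACBDBDBBDBBD ⇒ BB·D·BD·AC·BD·AC·BD·BD·AC·BD·BD·AC
    A ↦ BB
    B ↦ BD
    C ↦ D
    D ↦ AC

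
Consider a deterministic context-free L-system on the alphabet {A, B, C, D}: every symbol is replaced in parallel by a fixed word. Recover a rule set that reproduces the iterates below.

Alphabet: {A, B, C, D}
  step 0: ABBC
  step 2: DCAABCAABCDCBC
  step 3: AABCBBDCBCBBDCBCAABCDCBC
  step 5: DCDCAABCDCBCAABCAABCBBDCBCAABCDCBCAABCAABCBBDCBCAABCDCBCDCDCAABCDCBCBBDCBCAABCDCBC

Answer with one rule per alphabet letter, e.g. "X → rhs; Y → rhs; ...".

  step 2 ⇒ step 3: DCAABCAABCDCBC ⇒ AA·BC·B·B·DC·BC·B·B·DC·BC·AA·BC·DC·BC
    A ↦ B
    B ↦ DC
    C ↦ BC
    D ↦ AA

A->B, B->DC, C->BC, D->AA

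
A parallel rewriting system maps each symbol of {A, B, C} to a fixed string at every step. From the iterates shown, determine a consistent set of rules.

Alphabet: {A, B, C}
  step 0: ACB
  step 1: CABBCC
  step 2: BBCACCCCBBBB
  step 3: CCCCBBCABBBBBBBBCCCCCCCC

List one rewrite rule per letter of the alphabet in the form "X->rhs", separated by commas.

A->CA, B->CC, C->BB

  step 2 ⇒ step 3: BBCACCCCBBBB ⇒ CC·CC·BB·CA·BB·BB·BB·BB·CC·CC·CC·CC
    A ↦ CA
    B ↦ CC
    C ↦ BB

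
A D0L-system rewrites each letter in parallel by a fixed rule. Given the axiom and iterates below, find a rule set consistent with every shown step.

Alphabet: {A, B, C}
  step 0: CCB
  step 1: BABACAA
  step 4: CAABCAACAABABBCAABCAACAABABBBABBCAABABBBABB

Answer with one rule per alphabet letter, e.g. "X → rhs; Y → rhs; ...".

  step 0 ⇒ step 1: CCB ⇒ BA·BA·CAA
    B ↦ CAA
    C ↦ BA
    A ↦ B  (constrained at step 1)

A->B, B->CAA, C->BA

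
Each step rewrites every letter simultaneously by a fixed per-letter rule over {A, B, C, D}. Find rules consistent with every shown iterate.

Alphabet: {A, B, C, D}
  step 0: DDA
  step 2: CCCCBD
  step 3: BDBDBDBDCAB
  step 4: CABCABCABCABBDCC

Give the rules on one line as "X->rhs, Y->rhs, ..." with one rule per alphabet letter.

  step 3 ⇒ step 4: BDBDBDBDCAB ⇒ C·AB·C·AB·C·AB·C·AB·BD·C·C
    A ↦ C
    B ↦ C
    C ↦ BD
    D ↦ AB

A->C, B->C, C->BD, D->AB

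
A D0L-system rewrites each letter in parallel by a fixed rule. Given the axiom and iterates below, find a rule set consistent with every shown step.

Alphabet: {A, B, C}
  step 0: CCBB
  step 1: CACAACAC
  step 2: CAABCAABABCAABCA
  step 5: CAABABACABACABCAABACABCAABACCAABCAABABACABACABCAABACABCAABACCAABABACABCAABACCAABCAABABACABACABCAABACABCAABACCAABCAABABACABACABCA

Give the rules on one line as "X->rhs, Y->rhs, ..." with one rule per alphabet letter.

A->AB, B->AC, C->CA

  step 1 ⇒ step 2: CACAACAC ⇒ CA·AB·CA·AB·AB·CA·AB·CA
    A ↦ AB
    C ↦ CA
  step 0 ⇒ step 1: CCBB ⇒ CA·CA·AC·AC
    B ↦ AC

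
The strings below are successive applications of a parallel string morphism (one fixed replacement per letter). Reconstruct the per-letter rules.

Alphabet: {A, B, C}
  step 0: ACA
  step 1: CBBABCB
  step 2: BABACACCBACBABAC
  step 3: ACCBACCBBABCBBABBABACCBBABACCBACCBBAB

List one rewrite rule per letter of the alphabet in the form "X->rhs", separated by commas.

A->CB, B->AC, C->BAB

  step 2 ⇒ step 3: BABACACCBACBABAC ⇒ AC·CB·AC·CB·BAB·CB·BAB·BAB·AC·CB·BAB·AC·CB·AC·CB·BAB
    A ↦ CB
    B ↦ AC
    C ↦ BAB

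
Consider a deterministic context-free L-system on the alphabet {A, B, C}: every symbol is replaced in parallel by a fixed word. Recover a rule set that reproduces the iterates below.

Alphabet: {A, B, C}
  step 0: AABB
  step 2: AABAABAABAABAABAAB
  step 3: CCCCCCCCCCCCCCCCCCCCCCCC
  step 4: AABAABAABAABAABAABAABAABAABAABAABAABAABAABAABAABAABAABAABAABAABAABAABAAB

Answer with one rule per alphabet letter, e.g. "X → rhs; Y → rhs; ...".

  step 3 ⇒ step 4: CCCCCCCCCCCCCCCCCCCCCCCC ⇒ AAB·AAB·AAB·AAB·AAB·AAB·AAB·AAB·AAB·AAB·AAB·AAB·AAB·AAB·AAB·AAB·AAB·AAB·AAB·AAB·AAB·AAB·AAB·AAB
    C ↦ AAB
  step 2 ⇒ step 3: AABAABAABAABAABAAB ⇒ C·C·CC·C·C·CC·C·C·CC·C·C·CC·C·C·CC·C·C·CC
    A ↦ C
  step 2 ⇒ step 3: AABAABAABAABAABAAB ⇒ C·C·CC·C·C·CC·C·C·CC·C·C·CC·C·C·CC·C·C·CC
    B ↦ CC

A->C, B->CC, C->AAB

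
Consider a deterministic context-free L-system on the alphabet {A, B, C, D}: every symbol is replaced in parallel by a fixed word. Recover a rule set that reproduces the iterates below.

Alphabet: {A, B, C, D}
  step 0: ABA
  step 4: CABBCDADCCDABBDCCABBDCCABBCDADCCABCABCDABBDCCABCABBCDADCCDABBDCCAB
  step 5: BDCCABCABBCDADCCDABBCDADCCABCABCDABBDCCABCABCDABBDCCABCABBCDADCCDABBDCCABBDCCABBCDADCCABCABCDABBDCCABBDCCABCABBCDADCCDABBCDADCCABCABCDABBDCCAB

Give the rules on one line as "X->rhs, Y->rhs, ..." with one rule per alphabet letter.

  step 4 ⇒ step 5: CABBCDADCCDABBDCCABBDCCABBCDADCCABCABCDABBDCCABCABBCDADCCDABBDCCAB ⇒ B·DC·CAB·CAB·B·CDA·DC·CDA·B·B·CDA·DC·CAB·CAB·CDA·B·B·DC·CAB·CAB·CDA·B·B·DC·CAB·CAB·B·CDA·DC·CDA·B·B·DC·CAB·B·DC·CAB·B·CDA·DC·CAB·CAB·CDA·B·B·DC·CAB·B·DC·CAB·CAB·B·CDA·DC·CDA·B·B·CDA·DC·CAB·CAB·CDA·B·B·DC·CAB
    A ↦ DC
    B ↦ CAB
    C ↦ B
    D ↦ CDA

A->DC, B->CAB, C->B, D->CDA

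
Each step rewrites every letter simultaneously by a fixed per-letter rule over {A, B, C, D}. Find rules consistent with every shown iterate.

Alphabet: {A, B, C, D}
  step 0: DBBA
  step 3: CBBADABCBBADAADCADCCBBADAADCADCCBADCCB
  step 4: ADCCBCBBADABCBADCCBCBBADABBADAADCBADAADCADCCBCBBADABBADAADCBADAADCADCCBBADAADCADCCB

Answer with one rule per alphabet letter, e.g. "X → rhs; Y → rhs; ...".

A->B, B->CB, C->ADC, D->ADA

  step 3 ⇒ step 4: CBBADABCBBADAADCADCCBBADAADCADCCBADCCB ⇒ ADC·CB·CB·B·ADA·B·CB·ADC·CB·CB·B·ADA·B·B·ADA·ADC·B·ADA·ADC·ADC·CB·CB·B·ADA·B·B·ADA·ADC·B·ADA·ADC·ADC·CB·B·ADA·ADC·ADC·CB
    A ↦ B
    B ↦ CB
    C ↦ ADC
    D ↦ ADA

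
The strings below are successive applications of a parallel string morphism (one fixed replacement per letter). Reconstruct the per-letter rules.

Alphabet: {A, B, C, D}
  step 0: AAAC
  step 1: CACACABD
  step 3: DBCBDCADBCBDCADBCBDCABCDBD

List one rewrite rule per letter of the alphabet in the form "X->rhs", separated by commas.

A->CA, B->D, C->BD, D->BC

  step 0 ⇒ step 1: AAAC ⇒ CA·CA·CA·BD
    A ↦ CA
    C ↦ BD
    B ↦ D  (constrained at step 1)
    D ↦ BC  (constrained at step 1)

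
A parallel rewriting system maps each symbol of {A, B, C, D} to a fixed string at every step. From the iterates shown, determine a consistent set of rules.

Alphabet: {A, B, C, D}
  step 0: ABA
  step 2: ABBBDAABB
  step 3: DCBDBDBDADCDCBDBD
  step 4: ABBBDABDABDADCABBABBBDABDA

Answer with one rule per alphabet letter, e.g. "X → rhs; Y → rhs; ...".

  step 3 ⇒ step 4: DCBDBDBDADCDCBDBD ⇒ A·BB·BD·A·BD·A·BD·A·DC·A·BB·A·BB·BD·A·BD·A
    A ↦ DC
    B ↦ BD
    C ↦ BB
    D ↦ A

A->DC, B->BD, C->BB, D->A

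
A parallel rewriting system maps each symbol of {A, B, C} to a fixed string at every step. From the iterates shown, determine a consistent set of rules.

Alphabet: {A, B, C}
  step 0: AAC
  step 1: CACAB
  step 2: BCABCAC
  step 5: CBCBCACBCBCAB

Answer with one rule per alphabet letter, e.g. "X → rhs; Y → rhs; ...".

  step 1 ⇒ step 2: CACAB ⇒ B·CA·B·CA·C
    A ↦ CA
    B ↦ C
    C ↦ B

A->CA, B->C, C->B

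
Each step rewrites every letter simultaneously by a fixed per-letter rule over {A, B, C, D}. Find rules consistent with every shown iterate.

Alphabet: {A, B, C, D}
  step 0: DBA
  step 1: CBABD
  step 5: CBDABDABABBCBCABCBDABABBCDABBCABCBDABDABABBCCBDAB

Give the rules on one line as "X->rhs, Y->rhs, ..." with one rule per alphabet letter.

  step 0 ⇒ step 1: DBA ⇒ CB·AB·D
    A ↦ D
    B ↦ AB
    D ↦ CB
    C ↦ BC  (constrained at step 1)

A->D, B->AB, C->BC, D->CB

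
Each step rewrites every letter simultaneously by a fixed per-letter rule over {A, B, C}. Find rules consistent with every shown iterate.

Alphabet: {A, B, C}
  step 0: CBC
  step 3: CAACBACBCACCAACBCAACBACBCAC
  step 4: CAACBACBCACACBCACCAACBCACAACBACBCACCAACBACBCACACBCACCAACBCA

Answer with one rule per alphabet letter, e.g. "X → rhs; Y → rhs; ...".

  step 3 ⇒ step 4: CAACBACBCACCAACBCAACBACBCAC ⇒ CA·ACB·ACB·CA·C·ACB·CA·C·CA·ACB·CA·CA·ACB·ACB·CA·C·CA·ACB·ACB·CA·C·ACB·CA·C·CA·ACB·CA
    A ↦ ACB
    B ↦ C
    C ↦ CA

A->ACB, B->C, C->CA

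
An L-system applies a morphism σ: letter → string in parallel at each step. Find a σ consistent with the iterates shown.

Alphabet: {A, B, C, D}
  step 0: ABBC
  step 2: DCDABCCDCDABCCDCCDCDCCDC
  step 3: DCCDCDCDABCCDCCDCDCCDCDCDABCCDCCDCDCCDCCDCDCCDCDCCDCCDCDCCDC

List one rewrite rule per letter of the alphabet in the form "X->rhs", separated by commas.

A->D, B->ABC, C->CDC, D->DC

  step 2 ⇒ step 3: DCDABCCDCDABCCDCCDCDCCDC ⇒ DC·CDC·DC·D·ABC·CDC·CDC·DC·CDC·DC·D·ABC·CDC·CDC·DC·CDC·CDC·DC·CDC·DC·CDC·CDC·DC·CDC
    A ↦ D
    B ↦ ABC
    C ↦ CDC
    D ↦ DC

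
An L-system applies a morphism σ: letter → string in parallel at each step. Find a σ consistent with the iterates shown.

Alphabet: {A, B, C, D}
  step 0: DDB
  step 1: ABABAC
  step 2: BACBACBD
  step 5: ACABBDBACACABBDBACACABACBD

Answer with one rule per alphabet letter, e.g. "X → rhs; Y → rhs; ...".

  step 1 ⇒ step 2: ABABAC ⇒ B·AC·B·AC·B·D
    A ↦ B
    B ↦ AC
    C ↦ D
  step 0 ⇒ step 1: DDB ⇒ AB·AB·AC
    D ↦ AB

A->B, B->AC, C->D, D->AB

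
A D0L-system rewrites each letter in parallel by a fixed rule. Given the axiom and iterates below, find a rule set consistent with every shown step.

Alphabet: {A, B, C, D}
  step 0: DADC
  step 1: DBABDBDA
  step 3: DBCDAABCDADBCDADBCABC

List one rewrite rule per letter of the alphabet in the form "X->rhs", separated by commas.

  step 0 ⇒ step 1: DADC ⇒ DB·AB·DB·DA
    A ↦ AB
    C ↦ DA
    D ↦ DB
    B ↦ C  (constrained at step 1)

A->AB, B->C, C->DA, D->DB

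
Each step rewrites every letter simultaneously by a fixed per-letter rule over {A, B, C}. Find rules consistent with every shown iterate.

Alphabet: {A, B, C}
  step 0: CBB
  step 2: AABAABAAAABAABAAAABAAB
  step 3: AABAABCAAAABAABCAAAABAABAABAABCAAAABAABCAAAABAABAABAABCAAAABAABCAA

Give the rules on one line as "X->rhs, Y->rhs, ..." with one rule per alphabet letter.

  step 2 ⇒ step 3: AABAABAAAABAABAAAABAAB ⇒ AAB·AAB·CAA·AAB·AAB·CAA·AAB·AAB·AAB·AAB·CAA·AAB·AAB·CAA·AAB·AAB·AAB·AAB·CAA·AAB·AAB·CAA
    A ↦ AAB
    B ↦ CAA
    C ↦ AA  (constrained at step 0)

A->AAB, B->CAA, C->AA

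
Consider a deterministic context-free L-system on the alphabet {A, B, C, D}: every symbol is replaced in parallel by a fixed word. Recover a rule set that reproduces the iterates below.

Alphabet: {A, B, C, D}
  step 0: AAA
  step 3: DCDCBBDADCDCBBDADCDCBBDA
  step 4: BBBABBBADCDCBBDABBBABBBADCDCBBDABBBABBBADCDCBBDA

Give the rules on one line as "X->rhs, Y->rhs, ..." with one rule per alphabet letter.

  step 3 ⇒ step 4: DCDCBBDADCDCBBDADCDCBBDA ⇒ BB·BA·BB·BA·DC·DC·BB·DA·BB·BA·BB·BA·DC·DC·BB·DA·BB·BA·BB·BA·DC·DC·BB·DA
    A ↦ DA
    B ↦ DC
    C ↦ BA
    D ↦ BB

A->DA, B->DC, C->BA, D->BB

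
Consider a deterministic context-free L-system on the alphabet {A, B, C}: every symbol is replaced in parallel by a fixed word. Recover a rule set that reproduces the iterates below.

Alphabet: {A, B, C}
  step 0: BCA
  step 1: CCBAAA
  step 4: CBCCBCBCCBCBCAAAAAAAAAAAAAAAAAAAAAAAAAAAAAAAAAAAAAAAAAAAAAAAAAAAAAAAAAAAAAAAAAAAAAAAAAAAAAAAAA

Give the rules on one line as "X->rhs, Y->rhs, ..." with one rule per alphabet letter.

  step 0 ⇒ step 1: BCA ⇒ C·CB·AAA
    A ↦ AAA
    B ↦ C
    C ↦ CB

A->AAA, B->C, C->CB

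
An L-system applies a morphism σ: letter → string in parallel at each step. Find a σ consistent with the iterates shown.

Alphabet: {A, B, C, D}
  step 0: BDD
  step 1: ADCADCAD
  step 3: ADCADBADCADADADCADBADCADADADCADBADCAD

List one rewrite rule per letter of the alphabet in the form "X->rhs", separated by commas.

  step 0 ⇒ step 1: BDD ⇒ AD·CAD·CAD
    B ↦ AD
    D ↦ CAD
    A ↦ AD  (constrained at step 1)
    C ↦ B  (constrained at step 1)

A->AD, B->AD, C->B, D->CAD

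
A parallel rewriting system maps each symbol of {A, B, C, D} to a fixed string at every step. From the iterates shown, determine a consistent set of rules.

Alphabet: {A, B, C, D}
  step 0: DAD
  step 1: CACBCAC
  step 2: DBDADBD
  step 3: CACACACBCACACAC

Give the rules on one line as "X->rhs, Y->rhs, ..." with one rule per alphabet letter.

A->B, B->A, C->D, D->CAC

  step 2 ⇒ step 3: DBDADBD ⇒ CAC·A·CAC·B·CAC·A·CAC
    A ↦ B
    B ↦ A
    D ↦ CAC
  step 1 ⇒ step 2: CACBCAC ⇒ D·B·D·A·D·B·D
    C ↦ D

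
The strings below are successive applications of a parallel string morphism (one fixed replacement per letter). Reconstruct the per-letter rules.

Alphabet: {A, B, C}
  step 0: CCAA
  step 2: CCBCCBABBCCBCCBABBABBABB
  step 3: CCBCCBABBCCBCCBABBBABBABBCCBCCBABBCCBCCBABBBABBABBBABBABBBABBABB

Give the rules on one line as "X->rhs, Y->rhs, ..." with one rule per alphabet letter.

  step 2 ⇒ step 3: CCBCCBABBCCBCCBABBABBABB ⇒ CCB·CCB·ABB·CCB·CCB·ABB·B·ABB·ABB·CCB·CCB·ABB·CCB·CCB·ABB·B·ABB·ABB·B·ABB·ABB·B·ABB·ABB
    A ↦ B
    B ↦ ABB
    C ↦ CCB

A->B, B->ABB, C->CCB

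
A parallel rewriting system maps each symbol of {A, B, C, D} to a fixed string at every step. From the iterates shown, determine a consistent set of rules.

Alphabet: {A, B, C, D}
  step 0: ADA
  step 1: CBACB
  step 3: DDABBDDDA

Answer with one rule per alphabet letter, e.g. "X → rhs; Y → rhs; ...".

A->CB, B->D, C->BB, D->A

  step 0 ⇒ step 1: ADA ⇒ CB·A·CB
    A ↦ CB
    D ↦ A
    B ↦ D  (constrained at step 1)
    C ↦ BB  (constrained at step 1)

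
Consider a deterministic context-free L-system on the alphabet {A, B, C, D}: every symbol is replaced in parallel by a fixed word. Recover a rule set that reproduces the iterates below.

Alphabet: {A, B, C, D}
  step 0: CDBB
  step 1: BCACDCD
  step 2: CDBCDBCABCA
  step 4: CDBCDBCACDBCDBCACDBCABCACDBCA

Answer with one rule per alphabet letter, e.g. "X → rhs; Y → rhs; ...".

  step 1 ⇒ step 2: BCACDCD ⇒ CD·B·CD·B·CA·B·CA
    A ↦ CD
    B ↦ CD
    C ↦ B
    D ↦ CA

A->CD, B->CD, C->B, D->CA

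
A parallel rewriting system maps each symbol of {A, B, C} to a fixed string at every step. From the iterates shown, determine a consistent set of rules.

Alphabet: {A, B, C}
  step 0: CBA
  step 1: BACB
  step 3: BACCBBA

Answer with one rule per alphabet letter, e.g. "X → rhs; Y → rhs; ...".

  step 0 ⇒ step 1: CBA ⇒ BA·C·B
    A ↦ B
    B ↦ C
    C ↦ BA

A->B, B->C, C->BA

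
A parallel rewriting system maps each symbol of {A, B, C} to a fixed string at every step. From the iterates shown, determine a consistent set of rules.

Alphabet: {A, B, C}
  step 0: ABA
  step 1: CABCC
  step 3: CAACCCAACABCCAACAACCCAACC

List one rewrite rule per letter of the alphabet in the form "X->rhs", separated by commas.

  step 0 ⇒ step 1: ABA ⇒ C·ABC·C
    A ↦ C
    B ↦ ABC
    C ↦ CAA  (constrained at step 1)

A->C, B->ABC, C->CAA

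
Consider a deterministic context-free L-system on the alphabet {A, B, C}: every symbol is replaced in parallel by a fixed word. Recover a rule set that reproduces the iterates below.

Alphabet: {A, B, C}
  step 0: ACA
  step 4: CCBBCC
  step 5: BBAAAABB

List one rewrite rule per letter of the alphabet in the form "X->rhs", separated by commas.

A->C, B->AA, C->B

  step 4 ⇒ step 5: CCBBCC ⇒ B·B·AA·AA·B·B
    B ↦ AA
    C ↦ B
    A ↦ C  (constrained at step 0)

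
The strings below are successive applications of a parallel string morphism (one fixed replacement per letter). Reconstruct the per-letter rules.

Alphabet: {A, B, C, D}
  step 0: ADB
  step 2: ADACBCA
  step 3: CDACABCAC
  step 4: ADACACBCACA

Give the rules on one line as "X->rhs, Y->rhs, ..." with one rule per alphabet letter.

  step 3 ⇒ step 4: CDACABCAC ⇒ A·DA·C·A·C·BC·A·C·A
    A ↦ C
    B ↦ BC
    C ↦ A
    D ↦ DA

A->C, B->BC, C->A, D->DA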